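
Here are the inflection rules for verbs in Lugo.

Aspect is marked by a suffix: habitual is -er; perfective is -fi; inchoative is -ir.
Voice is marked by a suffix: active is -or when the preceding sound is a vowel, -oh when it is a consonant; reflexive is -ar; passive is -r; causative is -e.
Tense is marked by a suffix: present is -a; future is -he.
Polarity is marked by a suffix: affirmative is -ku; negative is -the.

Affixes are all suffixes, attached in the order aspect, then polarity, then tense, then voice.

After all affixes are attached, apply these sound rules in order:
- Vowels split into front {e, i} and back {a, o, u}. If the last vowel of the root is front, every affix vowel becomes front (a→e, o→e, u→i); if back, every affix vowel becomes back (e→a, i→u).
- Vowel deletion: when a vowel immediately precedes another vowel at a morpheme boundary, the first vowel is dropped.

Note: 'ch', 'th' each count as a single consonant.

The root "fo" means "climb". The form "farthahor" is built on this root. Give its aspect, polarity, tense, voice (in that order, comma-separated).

habitual, negative, future, active

Segment: fo-er-the-he-or.
aspect: -er → habitual.
polarity: -the → negative.
tense: -he → future.
voice: -or/oh → active.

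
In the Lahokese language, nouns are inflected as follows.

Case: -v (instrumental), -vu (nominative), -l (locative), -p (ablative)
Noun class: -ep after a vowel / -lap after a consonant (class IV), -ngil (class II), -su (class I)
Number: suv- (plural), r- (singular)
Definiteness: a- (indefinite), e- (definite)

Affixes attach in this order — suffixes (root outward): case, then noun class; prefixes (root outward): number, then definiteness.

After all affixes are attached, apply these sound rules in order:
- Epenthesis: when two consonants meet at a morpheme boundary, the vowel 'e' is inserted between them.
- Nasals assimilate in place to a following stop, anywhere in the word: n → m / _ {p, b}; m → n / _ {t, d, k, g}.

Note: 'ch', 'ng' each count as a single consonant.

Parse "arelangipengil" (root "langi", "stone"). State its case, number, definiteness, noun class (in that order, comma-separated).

ablative, singular, indefinite, class II

Segment: a-r-langi-p-ngil.
case: -p → ablative.
number: r- → singular.
definiteness: a- → indefinite.
noun class: -ngil → class II.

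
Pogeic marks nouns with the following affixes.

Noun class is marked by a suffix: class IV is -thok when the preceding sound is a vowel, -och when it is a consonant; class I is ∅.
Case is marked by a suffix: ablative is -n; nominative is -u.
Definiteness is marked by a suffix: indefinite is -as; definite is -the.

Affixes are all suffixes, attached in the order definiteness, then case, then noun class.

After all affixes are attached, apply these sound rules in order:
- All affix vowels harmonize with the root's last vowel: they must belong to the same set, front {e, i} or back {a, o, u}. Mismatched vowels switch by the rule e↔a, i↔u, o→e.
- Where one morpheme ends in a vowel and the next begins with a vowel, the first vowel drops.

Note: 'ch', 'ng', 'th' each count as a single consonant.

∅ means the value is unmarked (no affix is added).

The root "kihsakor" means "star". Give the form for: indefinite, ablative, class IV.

kihsakorasnoch

Attach definiteness indefinite -as → kihsakoras.
Attach case ablative -n → kihsakorasn.
Attach noun class class IV -och (after consonant 'n') → kihsakorasnoch.
Vowel harmony: no change.
Vowel deletion: no change.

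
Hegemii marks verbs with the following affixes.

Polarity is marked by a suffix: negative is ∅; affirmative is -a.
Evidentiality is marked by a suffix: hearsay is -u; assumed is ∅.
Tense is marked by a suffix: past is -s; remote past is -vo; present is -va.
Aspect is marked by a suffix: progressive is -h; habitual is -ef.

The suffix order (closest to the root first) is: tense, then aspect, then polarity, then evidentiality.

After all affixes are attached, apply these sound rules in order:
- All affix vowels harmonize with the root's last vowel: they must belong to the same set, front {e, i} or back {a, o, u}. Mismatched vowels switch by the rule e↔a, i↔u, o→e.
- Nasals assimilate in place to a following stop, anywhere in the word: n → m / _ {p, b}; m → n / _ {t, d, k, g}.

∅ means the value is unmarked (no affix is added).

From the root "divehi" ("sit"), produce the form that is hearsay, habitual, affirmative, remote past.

Attach tense remote past -vo → divehivo.
Attach aspect habitual -ef → divehivoef.
Attach polarity affirmative -a → divehivoefa.
Attach evidentiality hearsay -u → divehivoefau.
Apply vowel harmony: divehivoefau → divehiveefei.
Nasal assimilation: no change.

divehiveefei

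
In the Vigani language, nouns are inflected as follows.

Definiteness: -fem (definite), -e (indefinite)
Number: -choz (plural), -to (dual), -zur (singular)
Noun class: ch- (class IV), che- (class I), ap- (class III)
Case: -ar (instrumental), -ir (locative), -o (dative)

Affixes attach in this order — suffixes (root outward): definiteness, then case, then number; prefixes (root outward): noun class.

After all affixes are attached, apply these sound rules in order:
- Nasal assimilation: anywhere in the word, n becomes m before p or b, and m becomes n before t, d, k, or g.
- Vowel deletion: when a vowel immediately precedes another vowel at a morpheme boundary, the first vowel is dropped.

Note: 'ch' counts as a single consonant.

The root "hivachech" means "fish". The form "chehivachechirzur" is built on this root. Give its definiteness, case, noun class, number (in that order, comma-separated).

indefinite, locative, class I, singular

Segment: che-hivachech-e-ir-zur.
definiteness: -e → indefinite.
case: -ir → locative.
noun class: che- → class I.
number: -zur → singular.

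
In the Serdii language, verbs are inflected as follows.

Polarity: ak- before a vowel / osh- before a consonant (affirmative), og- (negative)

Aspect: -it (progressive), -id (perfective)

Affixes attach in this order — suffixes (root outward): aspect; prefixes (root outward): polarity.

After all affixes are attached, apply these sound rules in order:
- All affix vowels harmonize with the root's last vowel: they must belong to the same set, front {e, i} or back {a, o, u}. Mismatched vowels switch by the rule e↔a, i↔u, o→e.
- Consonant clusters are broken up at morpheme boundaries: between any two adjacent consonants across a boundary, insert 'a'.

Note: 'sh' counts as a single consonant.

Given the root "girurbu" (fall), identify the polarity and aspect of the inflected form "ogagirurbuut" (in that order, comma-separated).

Segment: og-girurbu-it.
polarity: og- → negative.
aspect: -it → progressive.

negative, progressive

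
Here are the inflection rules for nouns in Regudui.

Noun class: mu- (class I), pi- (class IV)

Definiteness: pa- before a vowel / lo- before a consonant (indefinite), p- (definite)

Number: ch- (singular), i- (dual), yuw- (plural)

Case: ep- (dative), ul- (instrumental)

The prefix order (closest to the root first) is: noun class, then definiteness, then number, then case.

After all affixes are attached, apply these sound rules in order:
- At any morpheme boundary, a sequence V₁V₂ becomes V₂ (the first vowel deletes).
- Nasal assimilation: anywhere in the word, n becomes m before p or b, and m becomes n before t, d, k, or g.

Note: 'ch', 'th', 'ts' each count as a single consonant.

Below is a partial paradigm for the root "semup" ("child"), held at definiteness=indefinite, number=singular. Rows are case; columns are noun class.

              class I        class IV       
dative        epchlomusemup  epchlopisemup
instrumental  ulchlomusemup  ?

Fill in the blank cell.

Attach noun class class IV pi- → pisemup.
Attach definiteness indefinite lo- (before consonant 'p') → lopisemup.
Attach number singular ch- → chlopisemup.
Attach case instrumental ul- → ulchlopisemup.
Vowel deletion: no change.
Nasal assimilation: no change.

ulchlopisemup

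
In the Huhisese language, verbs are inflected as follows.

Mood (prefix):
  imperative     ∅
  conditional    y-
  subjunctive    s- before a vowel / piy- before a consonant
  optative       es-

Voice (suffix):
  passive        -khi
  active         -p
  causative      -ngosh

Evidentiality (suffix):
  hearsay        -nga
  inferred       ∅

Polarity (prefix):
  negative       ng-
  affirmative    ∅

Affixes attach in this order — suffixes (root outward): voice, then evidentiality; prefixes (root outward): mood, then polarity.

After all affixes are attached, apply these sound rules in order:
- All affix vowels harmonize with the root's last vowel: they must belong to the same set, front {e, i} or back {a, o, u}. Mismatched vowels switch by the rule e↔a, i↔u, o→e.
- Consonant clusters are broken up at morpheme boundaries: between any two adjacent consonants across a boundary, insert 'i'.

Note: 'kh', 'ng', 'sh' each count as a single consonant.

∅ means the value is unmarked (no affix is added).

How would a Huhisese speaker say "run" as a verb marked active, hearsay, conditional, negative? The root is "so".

ngiyisopinga

Attach mood conditional y- → yso.
Attach polarity negative ng- → ngyso.
Attach voice active -p → ngysop.
Attach evidentiality hearsay -nga → ngysopnga.
Vowel harmony: no change.
Apply epenthesis: ngysopnga → ngiyisopinga.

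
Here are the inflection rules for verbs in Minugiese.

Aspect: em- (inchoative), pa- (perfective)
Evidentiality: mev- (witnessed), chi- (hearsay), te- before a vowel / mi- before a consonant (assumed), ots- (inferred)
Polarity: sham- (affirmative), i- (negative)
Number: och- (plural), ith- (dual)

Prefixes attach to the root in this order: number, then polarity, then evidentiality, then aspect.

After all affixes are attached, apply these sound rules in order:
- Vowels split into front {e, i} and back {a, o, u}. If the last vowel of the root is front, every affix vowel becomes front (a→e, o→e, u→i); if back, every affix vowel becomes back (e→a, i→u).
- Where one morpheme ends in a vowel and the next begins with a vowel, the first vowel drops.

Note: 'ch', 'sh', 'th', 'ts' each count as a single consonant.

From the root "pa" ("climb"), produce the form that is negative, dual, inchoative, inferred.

Attach number dual ith- → ithpa.
Attach polarity negative i- → iithpa.
Attach evidentiality inferred ots- → otsiithpa.
Attach aspect inchoative em- → emotsiithpa.
Apply vowel harmony: emotsiithpa → amotsuuthpa.
Apply vowel deletion: amotsuuthpa → amotsuthpa.

amotsuthpa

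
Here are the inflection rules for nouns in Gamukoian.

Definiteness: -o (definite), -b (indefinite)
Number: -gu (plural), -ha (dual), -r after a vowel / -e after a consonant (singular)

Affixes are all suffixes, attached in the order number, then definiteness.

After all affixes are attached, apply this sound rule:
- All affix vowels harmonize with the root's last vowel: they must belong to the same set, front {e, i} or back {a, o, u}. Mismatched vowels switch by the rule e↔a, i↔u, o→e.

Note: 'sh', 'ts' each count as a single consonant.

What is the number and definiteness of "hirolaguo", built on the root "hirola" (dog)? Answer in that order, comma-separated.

Segment: hirola-gu-o.
number: -gu → plural.
definiteness: -o → definite.

plural, definite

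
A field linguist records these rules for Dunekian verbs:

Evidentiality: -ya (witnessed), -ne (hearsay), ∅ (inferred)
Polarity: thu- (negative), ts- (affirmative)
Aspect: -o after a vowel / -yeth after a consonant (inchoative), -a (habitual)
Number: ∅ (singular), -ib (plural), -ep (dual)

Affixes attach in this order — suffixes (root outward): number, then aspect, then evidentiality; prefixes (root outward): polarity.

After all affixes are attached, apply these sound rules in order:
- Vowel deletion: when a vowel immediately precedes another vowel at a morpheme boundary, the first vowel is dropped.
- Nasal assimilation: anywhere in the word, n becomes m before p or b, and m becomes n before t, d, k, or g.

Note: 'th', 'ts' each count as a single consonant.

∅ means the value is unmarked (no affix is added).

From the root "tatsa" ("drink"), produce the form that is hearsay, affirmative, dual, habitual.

tstatsepane

Attach polarity affirmative ts- → tstatsa.
Attach number dual -ep → tstatsaep.
Attach aspect habitual -a → tstatsaepa.
Attach evidentiality hearsay -ne → tstatsaepane.
Apply vowel deletion: tstatsaepane → tstatsepane.
Nasal assimilation: no change.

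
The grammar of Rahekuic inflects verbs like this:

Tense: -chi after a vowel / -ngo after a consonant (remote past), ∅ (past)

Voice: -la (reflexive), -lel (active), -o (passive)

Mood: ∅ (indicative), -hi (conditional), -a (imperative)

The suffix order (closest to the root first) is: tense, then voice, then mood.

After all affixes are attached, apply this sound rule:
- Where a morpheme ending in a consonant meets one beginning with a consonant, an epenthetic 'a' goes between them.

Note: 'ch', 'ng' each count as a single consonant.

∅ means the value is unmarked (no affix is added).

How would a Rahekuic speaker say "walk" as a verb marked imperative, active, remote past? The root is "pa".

pachilela

Attach tense remote past -chi (after vowel 'a') → pachi.
Attach voice active -lel → pachilel.
Attach mood imperative -a → pachilela.
Epenthesis: no change.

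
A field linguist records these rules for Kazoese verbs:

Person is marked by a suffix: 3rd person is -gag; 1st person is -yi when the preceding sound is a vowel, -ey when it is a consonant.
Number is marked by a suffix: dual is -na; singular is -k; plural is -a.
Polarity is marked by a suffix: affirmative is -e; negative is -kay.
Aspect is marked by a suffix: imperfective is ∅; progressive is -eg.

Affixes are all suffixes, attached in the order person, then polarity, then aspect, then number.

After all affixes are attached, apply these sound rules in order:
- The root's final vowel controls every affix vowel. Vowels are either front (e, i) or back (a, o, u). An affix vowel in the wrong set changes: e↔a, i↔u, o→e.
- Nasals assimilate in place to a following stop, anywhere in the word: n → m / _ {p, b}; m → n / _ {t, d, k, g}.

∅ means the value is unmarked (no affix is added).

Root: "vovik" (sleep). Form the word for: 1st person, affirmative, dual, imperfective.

Attach person 1st person -ey (after consonant 'k') → vovikey.
Attach polarity affirmative -e → vovikeye.
aspect = imperfective: zero marking, form stays vovikeye.
Attach number dual -na → vovikeyena.
Apply vowel harmony: vovikeyena → vovikeyene.
Nasal assimilation: no change.

vovikeyene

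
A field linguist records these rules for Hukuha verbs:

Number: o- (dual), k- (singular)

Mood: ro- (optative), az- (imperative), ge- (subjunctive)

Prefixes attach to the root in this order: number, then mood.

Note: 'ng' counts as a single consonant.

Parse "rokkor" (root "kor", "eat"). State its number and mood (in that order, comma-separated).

singular, optative

Segment: ro-k-kor.
number: k- → singular.
mood: ro- → optative.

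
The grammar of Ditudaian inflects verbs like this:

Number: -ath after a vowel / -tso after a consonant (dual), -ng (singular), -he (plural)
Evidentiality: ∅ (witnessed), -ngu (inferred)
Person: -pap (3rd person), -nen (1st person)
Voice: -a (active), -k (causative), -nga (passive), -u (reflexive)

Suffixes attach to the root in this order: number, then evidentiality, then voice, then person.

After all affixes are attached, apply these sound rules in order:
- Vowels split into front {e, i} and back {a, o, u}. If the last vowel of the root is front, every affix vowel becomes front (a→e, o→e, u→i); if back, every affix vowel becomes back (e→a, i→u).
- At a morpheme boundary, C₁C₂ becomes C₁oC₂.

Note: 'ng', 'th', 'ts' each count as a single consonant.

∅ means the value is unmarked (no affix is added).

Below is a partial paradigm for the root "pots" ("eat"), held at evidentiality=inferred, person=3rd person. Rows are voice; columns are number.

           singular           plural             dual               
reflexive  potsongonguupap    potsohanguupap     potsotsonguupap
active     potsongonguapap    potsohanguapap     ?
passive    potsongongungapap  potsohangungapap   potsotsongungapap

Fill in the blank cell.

Attach number dual -tso (after consonant 'ts') → potstso.
Attach evidentiality inferred -ngu → potstsongu.
Attach voice active -a → potstsongua.
Attach person 3rd person -pap → potstsonguapap.
Vowel harmony: no change.
Apply epenthesis: potstsonguapap → potsotsonguapap.

potsotsonguapap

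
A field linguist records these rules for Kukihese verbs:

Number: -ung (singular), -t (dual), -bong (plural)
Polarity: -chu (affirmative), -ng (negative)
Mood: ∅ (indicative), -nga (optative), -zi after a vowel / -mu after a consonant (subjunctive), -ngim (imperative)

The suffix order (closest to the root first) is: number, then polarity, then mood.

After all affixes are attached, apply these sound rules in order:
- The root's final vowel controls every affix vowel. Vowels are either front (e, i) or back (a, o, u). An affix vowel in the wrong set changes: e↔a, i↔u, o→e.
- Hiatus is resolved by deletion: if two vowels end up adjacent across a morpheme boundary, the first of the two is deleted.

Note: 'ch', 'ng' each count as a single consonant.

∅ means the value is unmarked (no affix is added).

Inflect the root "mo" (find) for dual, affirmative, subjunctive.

motchuzu

Attach number dual -t → mot.
Attach polarity affirmative -chu → motchu.
Attach mood subjunctive -zi (after vowel 'u') → motchuzi.
Apply vowel harmony: motchuzi → motchuzu.
Vowel deletion: no change.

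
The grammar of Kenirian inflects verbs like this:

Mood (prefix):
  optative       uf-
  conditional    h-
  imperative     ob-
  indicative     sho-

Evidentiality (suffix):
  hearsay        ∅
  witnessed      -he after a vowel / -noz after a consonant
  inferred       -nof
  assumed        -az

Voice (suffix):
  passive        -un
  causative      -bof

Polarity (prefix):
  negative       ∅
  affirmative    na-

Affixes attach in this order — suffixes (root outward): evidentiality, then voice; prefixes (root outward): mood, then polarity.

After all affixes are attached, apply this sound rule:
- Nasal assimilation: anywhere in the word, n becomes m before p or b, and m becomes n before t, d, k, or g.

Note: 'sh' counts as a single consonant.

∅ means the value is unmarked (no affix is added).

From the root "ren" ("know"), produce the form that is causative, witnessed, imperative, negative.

obrennozbof

Attach mood imperative ob- → obren.
Attach evidentiality witnessed -noz (after consonant 'n') → obrennoz.
polarity = negative: zero marking, form stays obrennoz.
Attach voice causative -bof → obrennozbof.
Nasal assimilation: no change.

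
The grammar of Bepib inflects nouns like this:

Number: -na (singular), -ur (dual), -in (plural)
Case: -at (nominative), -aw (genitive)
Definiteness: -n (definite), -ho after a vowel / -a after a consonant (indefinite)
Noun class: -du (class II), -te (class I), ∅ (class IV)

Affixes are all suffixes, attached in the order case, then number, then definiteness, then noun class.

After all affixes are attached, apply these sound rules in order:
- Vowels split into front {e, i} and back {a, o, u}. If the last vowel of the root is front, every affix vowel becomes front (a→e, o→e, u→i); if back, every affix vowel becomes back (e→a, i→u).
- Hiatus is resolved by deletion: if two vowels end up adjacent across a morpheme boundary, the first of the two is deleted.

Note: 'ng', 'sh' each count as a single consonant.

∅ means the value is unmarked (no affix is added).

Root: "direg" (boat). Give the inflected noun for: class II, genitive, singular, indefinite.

diregewnehedi

Attach case genitive -aw → diregaw.
Attach number singular -na → diregawna.
Attach definiteness indefinite -ho (after vowel 'a') → diregawnaho.
Attach noun class class II -du → diregawnahodu.
Apply vowel harmony: diregawnahodu → diregewnehedi.
Vowel deletion: no change.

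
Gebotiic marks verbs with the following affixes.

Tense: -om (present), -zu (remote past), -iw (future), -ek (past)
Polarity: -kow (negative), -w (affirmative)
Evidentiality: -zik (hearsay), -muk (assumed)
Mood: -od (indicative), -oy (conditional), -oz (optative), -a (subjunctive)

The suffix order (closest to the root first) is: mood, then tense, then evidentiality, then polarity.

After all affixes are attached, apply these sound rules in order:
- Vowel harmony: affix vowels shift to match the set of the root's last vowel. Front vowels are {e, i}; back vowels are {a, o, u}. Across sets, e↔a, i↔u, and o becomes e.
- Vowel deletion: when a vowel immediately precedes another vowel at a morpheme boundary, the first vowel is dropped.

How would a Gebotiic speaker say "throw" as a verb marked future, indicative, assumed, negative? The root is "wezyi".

Attach mood indicative -od → wezyiod.
Attach tense future -iw → wezyiodiw.
Attach evidentiality assumed -muk → wezyiodiwmuk.
Attach polarity negative -kow → wezyiodiwmukkow.
Apply vowel harmony: wezyiodiwmukkow → wezyiediwmikkew.
Apply vowel deletion: wezyiediwmikkew → wezyediwmikkew.

wezyediwmikkew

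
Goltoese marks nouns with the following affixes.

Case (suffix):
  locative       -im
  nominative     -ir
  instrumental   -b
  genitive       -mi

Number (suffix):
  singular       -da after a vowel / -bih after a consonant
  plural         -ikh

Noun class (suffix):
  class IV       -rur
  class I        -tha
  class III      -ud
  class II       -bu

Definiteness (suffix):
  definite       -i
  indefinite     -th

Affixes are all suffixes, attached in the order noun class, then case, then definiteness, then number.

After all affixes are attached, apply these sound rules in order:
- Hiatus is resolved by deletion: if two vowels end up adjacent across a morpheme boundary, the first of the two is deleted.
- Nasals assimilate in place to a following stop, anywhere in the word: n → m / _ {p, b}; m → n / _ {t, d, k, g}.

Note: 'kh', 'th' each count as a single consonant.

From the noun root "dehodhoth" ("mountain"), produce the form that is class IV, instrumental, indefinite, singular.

Attach noun class class IV -rur → dehodhothrur.
Attach case instrumental -b → dehodhothrurb.
Attach definiteness indefinite -th → dehodhothrurbth.
Attach number singular -bih (after consonant 'th') → dehodhothrurbthbih.
Vowel deletion: no change.
Nasal assimilation: no change.

dehodhothrurbthbih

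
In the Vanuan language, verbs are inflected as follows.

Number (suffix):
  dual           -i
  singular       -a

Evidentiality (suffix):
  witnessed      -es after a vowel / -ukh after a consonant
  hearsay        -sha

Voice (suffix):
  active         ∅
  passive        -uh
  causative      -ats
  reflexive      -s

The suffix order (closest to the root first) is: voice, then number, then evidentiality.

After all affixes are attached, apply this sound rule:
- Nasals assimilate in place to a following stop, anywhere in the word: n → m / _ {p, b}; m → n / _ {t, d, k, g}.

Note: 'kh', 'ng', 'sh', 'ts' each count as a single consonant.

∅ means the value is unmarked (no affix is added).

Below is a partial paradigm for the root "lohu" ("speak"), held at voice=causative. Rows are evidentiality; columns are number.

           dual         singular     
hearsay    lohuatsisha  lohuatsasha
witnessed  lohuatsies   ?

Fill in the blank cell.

lohuatsaes

Attach voice causative -ats → lohuats.
Attach number singular -a → lohuatsa.
Attach evidentiality witnessed -es (after vowel 'a') → lohuatsaes.
Nasal assimilation: no change.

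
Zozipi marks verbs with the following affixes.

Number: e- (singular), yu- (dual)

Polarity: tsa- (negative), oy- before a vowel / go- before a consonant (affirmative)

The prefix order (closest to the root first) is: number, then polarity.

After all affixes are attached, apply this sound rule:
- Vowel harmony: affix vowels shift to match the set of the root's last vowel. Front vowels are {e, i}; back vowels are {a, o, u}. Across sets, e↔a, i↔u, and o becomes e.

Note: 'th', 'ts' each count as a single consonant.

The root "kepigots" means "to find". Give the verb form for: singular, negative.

Attach number singular e- → ekepigots.
Attach polarity negative tsa- → tsaekepigots.
Apply vowel harmony: tsaekepigots → tsaakepigots.

tsaakepigots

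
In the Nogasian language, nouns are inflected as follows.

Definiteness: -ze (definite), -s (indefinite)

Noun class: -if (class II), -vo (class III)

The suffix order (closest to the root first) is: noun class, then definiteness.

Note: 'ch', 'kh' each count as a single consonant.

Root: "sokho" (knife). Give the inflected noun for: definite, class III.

sokhovoze

Attach noun class class III -vo → sokhovo.
Attach definiteness definite -ze → sokhovoze.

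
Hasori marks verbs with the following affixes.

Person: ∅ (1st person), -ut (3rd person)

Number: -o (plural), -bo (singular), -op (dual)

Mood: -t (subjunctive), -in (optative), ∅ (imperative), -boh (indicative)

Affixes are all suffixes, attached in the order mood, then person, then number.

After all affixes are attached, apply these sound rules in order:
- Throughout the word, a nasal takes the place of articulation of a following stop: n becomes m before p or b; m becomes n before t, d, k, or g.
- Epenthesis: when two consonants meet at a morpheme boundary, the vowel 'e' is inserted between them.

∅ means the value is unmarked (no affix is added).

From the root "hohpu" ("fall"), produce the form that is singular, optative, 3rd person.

hohpuinutebo

Attach mood optative -in → hohpuin.
Attach person 3rd person -ut → hohpuinut.
Attach number singular -bo → hohpuinutbo.
Nasal assimilation: no change.
Apply epenthesis: hohpuinutbo → hohpuinutebo.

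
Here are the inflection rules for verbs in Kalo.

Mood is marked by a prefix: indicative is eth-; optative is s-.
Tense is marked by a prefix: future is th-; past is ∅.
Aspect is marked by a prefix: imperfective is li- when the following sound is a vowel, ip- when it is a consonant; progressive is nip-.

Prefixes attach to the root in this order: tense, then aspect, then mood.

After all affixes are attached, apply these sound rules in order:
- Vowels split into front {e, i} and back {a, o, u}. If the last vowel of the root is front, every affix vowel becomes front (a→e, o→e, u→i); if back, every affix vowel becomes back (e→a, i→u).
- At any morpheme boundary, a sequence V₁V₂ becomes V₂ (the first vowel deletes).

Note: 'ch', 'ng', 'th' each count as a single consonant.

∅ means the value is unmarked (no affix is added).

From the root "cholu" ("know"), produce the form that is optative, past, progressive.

snupcholu

tense = past: zero marking, form stays cholu.
Attach aspect progressive nip- → nipcholu.
Attach mood optative s- → snipcholu.
Apply vowel harmony: snipcholu → snupcholu.
Vowel deletion: no change.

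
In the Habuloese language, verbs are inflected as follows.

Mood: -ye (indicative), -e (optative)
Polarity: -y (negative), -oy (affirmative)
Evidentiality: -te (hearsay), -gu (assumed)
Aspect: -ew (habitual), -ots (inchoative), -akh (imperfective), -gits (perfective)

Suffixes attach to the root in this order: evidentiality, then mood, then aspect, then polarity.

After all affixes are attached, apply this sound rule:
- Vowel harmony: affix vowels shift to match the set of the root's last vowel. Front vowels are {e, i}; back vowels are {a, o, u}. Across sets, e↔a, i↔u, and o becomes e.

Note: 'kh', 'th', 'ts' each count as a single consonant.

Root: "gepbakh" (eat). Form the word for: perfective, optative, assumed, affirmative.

Attach evidentiality assumed -gu → gepbakhgu.
Attach mood optative -e → gepbakhgue.
Attach aspect perfective -gits → gepbakhguegits.
Attach polarity affirmative -oy → gepbakhguegitsoy.
Apply vowel harmony: gepbakhguegitsoy → gepbakhguagutsoy.

gepbakhguagutsoy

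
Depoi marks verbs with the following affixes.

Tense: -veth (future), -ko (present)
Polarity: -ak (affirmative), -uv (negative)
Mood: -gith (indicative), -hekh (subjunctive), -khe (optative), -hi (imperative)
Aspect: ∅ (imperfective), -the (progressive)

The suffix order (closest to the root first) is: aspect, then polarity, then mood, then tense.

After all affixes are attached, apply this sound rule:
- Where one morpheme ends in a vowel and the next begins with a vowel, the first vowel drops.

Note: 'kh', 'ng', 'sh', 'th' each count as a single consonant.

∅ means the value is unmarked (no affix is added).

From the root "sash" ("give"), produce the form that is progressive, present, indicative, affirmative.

Attach aspect progressive -the → sashthe.
Attach polarity affirmative -ak → sashtheak.
Attach mood indicative -gith → sashtheakgith.
Attach tense present -ko → sashtheakgithko.
Apply vowel deletion: sashtheakgithko → sashthakgithko.

sashthakgithko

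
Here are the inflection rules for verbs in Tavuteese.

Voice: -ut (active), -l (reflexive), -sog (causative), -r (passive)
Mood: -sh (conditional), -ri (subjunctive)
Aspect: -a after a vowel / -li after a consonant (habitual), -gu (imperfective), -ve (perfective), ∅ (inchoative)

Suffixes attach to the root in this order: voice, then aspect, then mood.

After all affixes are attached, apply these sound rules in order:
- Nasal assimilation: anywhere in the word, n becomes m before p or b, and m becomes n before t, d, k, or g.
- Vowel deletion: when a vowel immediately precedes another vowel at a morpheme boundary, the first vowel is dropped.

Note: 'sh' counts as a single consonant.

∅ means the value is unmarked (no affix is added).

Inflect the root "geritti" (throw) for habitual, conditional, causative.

Attach voice causative -sog → gerittisog.
Attach aspect habitual -li (after consonant 'g') → gerittisogli.
Attach mood conditional -sh → gerittisoglish.
Nasal assimilation: no change.
Vowel deletion: no change.

gerittisoglish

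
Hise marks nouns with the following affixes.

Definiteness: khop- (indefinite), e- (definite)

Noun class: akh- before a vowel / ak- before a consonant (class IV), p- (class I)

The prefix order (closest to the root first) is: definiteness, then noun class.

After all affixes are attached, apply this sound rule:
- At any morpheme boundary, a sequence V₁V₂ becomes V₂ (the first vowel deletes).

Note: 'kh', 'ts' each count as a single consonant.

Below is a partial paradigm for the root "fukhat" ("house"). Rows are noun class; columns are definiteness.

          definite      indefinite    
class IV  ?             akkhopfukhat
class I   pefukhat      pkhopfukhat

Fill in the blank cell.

akhefukhat

Attach definiteness definite e- → efukhat.
Attach noun class class IV akh- (before vowel 'e') → akhefukhat.
Vowel deletion: no change.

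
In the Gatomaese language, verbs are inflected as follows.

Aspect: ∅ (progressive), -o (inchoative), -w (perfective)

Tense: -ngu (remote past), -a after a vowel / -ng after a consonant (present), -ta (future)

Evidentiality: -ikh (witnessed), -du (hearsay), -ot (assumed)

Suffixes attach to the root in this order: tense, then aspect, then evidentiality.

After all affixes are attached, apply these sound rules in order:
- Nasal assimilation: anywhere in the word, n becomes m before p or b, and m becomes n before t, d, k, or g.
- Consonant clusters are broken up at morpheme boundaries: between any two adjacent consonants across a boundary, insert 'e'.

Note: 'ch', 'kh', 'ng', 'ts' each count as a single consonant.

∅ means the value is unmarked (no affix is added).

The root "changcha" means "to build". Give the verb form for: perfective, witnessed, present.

changchaawikh

Attach tense present -a (after vowel 'a') → changchaa.
Attach aspect perfective -w → changchaaw.
Attach evidentiality witnessed -ikh → changchaawikh.
Nasal assimilation: no change.
Epenthesis: no change.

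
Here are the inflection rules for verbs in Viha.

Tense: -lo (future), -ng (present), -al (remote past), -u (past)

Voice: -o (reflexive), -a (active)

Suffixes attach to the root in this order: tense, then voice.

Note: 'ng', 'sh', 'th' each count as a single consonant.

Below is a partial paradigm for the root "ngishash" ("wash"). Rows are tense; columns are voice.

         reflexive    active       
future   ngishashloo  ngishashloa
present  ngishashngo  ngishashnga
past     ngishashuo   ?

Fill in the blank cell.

Attach tense past -u → ngishashu.
Attach voice active -a → ngishashua.

ngishashua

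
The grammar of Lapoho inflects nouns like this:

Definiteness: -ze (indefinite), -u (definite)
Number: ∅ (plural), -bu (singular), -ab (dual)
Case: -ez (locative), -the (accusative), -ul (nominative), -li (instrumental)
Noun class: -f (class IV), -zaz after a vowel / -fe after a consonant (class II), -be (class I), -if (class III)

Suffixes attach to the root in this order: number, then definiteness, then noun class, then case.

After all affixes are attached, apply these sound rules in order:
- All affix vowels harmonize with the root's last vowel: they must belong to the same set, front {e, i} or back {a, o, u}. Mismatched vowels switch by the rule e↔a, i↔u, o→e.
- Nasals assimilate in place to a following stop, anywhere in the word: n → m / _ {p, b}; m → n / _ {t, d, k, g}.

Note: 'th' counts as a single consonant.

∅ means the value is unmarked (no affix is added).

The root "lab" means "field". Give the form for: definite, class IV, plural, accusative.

labuftha

number = plural: zero marking, form stays lab.
Attach definiteness definite -u → labu.
Attach noun class class IV -f → labuf.
Attach case accusative -the → labufthe.
Apply vowel harmony: labufthe → labuftha.
Nasal assimilation: no change.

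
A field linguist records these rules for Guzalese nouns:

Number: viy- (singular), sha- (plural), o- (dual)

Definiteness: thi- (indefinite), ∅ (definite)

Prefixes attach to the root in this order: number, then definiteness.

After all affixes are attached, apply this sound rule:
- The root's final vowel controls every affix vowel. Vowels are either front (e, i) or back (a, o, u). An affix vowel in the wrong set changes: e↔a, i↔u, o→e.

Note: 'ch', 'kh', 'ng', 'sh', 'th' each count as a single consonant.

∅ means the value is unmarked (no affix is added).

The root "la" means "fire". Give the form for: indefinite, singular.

Attach number singular viy- → viyla.
Attach definiteness indefinite thi- → thiviyla.
Apply vowel harmony: thiviyla → thuvuyla.

thuvuyla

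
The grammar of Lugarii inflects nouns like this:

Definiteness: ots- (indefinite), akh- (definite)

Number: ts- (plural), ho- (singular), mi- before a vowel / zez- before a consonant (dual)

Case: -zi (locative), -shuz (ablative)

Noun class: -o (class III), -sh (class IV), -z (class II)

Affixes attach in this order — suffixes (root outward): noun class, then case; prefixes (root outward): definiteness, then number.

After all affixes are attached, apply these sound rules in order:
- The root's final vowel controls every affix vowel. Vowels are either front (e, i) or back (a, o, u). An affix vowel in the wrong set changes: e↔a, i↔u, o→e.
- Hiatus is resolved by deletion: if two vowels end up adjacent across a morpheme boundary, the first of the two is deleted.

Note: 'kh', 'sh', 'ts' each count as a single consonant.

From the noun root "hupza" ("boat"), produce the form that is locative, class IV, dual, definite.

makhhupzashzu

Attach noun class class IV -sh → hupzash.
Attach definiteness definite akh- → akhhupzash.
Attach number dual mi- (before vowel 'a') → miakhhupzash.
Attach case locative -zi → miakhhupzashzi.
Apply vowel harmony: miakhhupzashzi → muakhhupzashzu.
Apply vowel deletion: muakhhupzashzu → makhhupzashzu.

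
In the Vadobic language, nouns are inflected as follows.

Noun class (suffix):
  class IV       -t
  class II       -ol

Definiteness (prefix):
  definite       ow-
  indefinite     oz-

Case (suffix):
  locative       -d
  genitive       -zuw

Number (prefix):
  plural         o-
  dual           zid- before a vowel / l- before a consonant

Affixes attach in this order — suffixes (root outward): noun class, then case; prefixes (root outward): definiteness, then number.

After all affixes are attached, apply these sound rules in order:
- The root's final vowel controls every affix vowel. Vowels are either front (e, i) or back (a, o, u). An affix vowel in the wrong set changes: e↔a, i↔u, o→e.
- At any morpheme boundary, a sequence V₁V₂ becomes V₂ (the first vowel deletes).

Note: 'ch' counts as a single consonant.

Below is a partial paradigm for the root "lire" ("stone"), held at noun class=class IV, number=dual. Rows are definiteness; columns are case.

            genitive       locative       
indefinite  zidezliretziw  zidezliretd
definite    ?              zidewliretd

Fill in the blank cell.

Attach noun class class IV -t → liret.
Attach definiteness definite ow- → owliret.
Attach number dual zid- (before vowel 'o') → zidowliret.
Attach case genitive -zuw → zidowliretzuw.
Apply vowel harmony: zidowliretzuw → zidewliretziw.
Vowel deletion: no change.

zidewliretziw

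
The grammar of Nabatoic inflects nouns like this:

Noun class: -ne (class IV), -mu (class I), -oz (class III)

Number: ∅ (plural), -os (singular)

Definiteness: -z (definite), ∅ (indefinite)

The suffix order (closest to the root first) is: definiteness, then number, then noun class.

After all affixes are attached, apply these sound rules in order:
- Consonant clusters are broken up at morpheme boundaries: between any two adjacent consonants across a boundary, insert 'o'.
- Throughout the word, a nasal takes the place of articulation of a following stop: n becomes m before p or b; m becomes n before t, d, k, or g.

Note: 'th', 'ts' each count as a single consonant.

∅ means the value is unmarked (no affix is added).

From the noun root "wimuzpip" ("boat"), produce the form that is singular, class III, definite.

Attach definiteness definite -z → wimuzpipz.
Attach number singular -os → wimuzpipzos.
Attach noun class class III -oz → wimuzpipzosoz.
Apply epenthesis: wimuzpipzosoz → wimuzpipozosoz.
Nasal assimilation: no change.

wimuzpipozosoz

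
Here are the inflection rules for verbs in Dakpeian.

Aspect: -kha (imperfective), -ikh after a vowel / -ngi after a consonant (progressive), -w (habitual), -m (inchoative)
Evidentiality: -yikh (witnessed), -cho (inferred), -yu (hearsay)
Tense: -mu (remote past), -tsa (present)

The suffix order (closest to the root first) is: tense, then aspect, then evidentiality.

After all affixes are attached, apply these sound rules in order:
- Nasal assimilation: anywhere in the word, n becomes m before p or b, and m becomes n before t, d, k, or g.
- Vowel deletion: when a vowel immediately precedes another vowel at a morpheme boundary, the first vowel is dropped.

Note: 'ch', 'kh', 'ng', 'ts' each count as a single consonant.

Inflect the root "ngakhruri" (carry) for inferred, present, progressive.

Attach tense present -tsa → ngakhruritsa.
Attach aspect progressive -ikh (after vowel 'a') → ngakhruritsaikh.
Attach evidentiality inferred -cho → ngakhruritsaikhcho.
Nasal assimilation: no change.
Apply vowel deletion: ngakhruritsaikhcho → ngakhruritsikhcho.

ngakhruritsikhcho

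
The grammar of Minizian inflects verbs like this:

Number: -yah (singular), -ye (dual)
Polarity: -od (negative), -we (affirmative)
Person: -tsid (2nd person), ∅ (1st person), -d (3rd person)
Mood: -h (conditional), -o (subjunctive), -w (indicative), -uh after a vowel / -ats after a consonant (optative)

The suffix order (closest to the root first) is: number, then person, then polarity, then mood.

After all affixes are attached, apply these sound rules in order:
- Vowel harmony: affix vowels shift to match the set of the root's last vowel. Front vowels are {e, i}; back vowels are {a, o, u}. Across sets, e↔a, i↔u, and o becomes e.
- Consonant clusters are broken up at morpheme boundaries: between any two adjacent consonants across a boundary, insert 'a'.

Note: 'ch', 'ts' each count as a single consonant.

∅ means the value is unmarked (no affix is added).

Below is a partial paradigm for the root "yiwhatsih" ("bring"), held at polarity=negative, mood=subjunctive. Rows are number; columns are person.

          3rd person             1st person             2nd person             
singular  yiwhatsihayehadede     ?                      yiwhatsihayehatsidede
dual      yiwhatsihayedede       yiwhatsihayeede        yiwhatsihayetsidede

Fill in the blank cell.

Attach number singular -yah → yiwhatsihyah.
person = 1st person: zero marking, form stays yiwhatsihyah.
Attach polarity negative -od → yiwhatsihyahod.
Attach mood subjunctive -o → yiwhatsihyahodo.
Apply vowel harmony: yiwhatsihyahodo → yiwhatsihyehede.
Apply epenthesis: yiwhatsihyehede → yiwhatsihayehede.

yiwhatsihayehede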